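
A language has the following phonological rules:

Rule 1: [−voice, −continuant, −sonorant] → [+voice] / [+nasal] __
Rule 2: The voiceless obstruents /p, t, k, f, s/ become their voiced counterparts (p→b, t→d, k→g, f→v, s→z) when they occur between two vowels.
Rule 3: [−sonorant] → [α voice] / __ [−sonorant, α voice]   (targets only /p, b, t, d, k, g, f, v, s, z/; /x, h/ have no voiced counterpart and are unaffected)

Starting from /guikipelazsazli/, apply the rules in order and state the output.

guigibelassazli

Rule 1 (post-nasal voicing): no segment meets the environment; /guikipelazsazli/ is unchanged.
Rule 2 (intervocalic voicing): /k/ is a voiceless obstruent between vowels /i/ and /i/, so it voices to [g]. /p/ is a voiceless obstruent between vowels /i/ and /e/, so it voices to [b]. /guikipelazsazli/ → guigibelazsazli.
Rule 3 (regressive voicing assimilation): /z/ precedes the voiceless obstruent /s/, so it devoices to [s] by assimilation. /guigibelazsazli/ → guigibelassazli.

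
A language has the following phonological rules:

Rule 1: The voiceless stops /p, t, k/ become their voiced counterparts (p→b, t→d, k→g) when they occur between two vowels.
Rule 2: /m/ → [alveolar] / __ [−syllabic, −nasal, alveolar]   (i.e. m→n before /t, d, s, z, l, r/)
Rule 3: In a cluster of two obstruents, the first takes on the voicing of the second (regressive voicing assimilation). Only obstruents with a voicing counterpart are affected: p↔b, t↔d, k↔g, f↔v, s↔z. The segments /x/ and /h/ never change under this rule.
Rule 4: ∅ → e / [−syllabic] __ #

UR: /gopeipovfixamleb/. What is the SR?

gobeiboffixanlebe

Rule 1 (intervocalic voicing): /p/ is a voiceless stop between vowels /o/ and /e/, so it voices to [b]. /p/ is a voiceless stop between vowels /i/ and /o/, so it voices to [b]. /gopeipovfixamleb/ → gobeibovfixamleb.
Rule 2 (nasal place assimilation): /m/ precedes the alveolar consonant /l/, so it assimilates in place to [n]. /gobeibovfixamleb/ → gobeibovfixanleb.
Rule 3 (regressive voicing assimilation): /v/ precedes the voiceless obstruent /f/, so it devoices to [f] by assimilation. /gobeibovfixanleb/ → gobeiboffixanleb.
Rule 4 (final e-epenthesis): the form ends in the consonant /b/, so [e] is inserted word-finally. /gobeiboffixanleb/ → gobeiboffixanlebe.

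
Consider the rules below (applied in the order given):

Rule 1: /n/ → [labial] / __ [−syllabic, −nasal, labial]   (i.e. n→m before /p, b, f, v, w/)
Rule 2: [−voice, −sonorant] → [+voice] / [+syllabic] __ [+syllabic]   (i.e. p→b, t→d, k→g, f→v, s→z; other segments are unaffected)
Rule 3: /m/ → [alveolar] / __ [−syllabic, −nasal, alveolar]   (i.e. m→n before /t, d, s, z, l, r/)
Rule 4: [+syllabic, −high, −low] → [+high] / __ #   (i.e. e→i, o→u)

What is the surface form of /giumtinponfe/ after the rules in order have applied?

Rule 1 (nasal place assimilation): /n/ precedes the labial consonant /p/, so it assimilates in place to [m]. /n/ precedes the labial consonant /f/, so it assimilates in place to [m]. /giumtinponfe/ → giumtimpomfe.
Rule 2 (intervocalic voicing): no segment meets the environment; /giumtimpomfe/ is unchanged.
Rule 3 (nasal place assimilation): /m/ precedes the alveolar consonant /t/, so it assimilates in place to [n]. /giumtimpomfe/ → giuntimpomfe.
Rule 4 (final vowel raising): /e/ is a mid vowel in word-final position, so it raises to [i]. /giuntimpomfe/ → giuntimpomfi.

giuntimpomfi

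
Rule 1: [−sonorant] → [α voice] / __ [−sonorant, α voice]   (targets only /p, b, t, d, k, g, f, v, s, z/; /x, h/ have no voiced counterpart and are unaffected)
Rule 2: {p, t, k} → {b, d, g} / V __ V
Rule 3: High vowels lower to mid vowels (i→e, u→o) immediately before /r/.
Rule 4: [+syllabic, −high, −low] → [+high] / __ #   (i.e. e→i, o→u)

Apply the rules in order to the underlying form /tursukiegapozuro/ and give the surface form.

Rule 1 (regressive voicing assimilation): no segment meets the environment; /tursukiegapozuro/ is unchanged.
Rule 2 (intervocalic voicing): /k/ is a voiceless stop between vowels /u/ and /i/, so it voices to [g]. /p/ is a voiceless stop between vowels /a/ and /o/, so it voices to [b]. /tursukiegapozuro/ → tursugiegabozuro.
Rule 3 (pre-rhotic lowering): /u/ is a high vowel immediately before /r/, so it lowers to [o]. /u/ is a high vowel immediately before /r/, so it lowers to [o]. /tursugiegabozuro/ → torsugiegabozoro.
Rule 4 (final vowel raising): /o/ is a mid vowel in word-final position, so it raises to [u]. /torsugiegabozoro/ → torsugiegabozoru.

torsugiegabozoru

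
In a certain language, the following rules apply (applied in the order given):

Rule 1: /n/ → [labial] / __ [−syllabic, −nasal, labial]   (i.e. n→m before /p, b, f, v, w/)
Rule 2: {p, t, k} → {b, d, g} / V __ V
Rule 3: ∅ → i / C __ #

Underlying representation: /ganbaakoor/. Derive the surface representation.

gambaagoori

Rule 1 (nasal place assimilation): /n/ precedes the labial consonant /b/, so it assimilates in place to [m]. /ganbaakoor/ → gambaakoor.
Rule 2 (intervocalic voicing): /k/ is a voiceless stop between vowels /a/ and /o/, so it voices to [g]. /gambaakoor/ → gambaagoor.
Rule 3 (final i-epenthesis): the form ends in the consonant /r/, so [i] is inserted word-finally. /gambaagoor/ → gambaagoori.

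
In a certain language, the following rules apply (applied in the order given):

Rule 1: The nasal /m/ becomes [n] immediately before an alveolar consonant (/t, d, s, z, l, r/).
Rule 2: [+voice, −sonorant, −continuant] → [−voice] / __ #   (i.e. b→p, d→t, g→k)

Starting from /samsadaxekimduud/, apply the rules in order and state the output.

sansadaxekinduut

Rule 1 (nasal place assimilation): /m/ precedes the alveolar consonant /s/, so it assimilates in place to [n]. /m/ precedes the alveolar consonant /d/, so it assimilates in place to [n]. /samsadaxekimduud/ → sansadaxekinduud.
Rule 2 (final devoicing): /d/ is a voiced stop in word-final position, so it devoices to [t]. /sansadaxekinduud/ → sansadaxekinduut.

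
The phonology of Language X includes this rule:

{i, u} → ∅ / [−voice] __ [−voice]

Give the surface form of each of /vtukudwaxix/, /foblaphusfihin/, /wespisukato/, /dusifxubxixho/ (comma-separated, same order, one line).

/vtukudwaxix/: /u/ is a high vowel flanked by voiceless consonants /t/ and /k/, so it deletes. /i/ is a high vowel flanked by voiceless consonants /x/ and /x/, so it deletes. → [vtkudwaxx].
/foblaphusfihin/: /u/ is a high vowel flanked by voiceless consonants /h/ and /s/, so it deletes. /i/ is a high vowel flanked by voiceless consonants /f/ and /h/, so it deletes. → [foblaphsfhin].
/wespisukato/: /i/ is a high vowel flanked by voiceless consonants /p/ and /s/, so it deletes. /u/ is a high vowel flanked by voiceless consonants /s/ and /k/, so it deletes. → [wespskato].
/dusifxubxixho/: /i/ is a high vowel flanked by voiceless consonants /s/ and /f/, so it deletes. /i/ is a high vowel flanked by voiceless consonants /x/ and /x/, so it deletes. → [dusfxubxxho].

vtkudwaxx, foblaphsfhin, wespskato, dusfxubxxho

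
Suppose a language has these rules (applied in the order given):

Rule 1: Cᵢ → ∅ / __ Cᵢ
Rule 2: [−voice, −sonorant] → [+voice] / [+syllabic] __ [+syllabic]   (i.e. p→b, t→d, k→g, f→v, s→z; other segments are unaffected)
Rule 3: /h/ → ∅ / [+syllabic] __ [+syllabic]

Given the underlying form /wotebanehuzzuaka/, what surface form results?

wodebaneuzuaga

Rule 1 (degemination): /zz/ is a geminate; the first /z/ deletes. /wotebanehuzzuaka/ → wotebanehuzuaka.
Rule 2 (intervocalic voicing): /t/ is a voiceless obstruent between vowels /o/ and /e/, so it voices to [d]. /k/ is a voiceless obstruent between vowels /a/ and /a/, so it voices to [g]. /wotebanehuzuaka/ → wodebanehuzuaga.
Rule 3 (intervocalic h-deletion): /h/ occurs between vowels /e/ and /u/, so it deletes. /wodebanehuzuaga/ → wodebaneuzuaga.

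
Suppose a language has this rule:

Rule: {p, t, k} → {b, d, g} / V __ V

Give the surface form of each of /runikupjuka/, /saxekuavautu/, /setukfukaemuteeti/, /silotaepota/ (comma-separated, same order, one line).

/runikupjuka/: /k/ is a voiceless stop between vowels /i/ and /u/, so it voices to [g]. /k/ is a voiceless stop between vowels /u/ and /a/, so it voices to [g]. → [runigupjuga].
/saxekuavautu/: /k/ is a voiceless stop between vowels /e/ and /u/, so it voices to [g]. /t/ is a voiceless stop between vowels /u/ and /u/, so it voices to [d]. → [saxeguavaudu].
/setukfukaemuteeti/: /t/ is a voiceless stop between vowels /e/ and /u/, so it voices to [d]. /k/ is a voiceless stop between vowels /u/ and /a/, so it voices to [g]. /t/ is a voiceless stop between vowels /u/ and /e/, so it voices to [d]. /t/ is a voiceless stop between vowels /e/ and /i/, so it voices to [d]. → [sedukfugaemudeedi].
/silotaepota/: /t/ is a voiceless stop between vowels /o/ and /a/, so it voices to [d]. /p/ is a voiceless stop between vowels /e/ and /o/, so it voices to [b]. /t/ is a voiceless stop between vowels /o/ and /a/, so it voices to [d]. → [silodaeboda].

runigupjuga, saxeguavaudu, sedukfugaemudeedi, silodaeboda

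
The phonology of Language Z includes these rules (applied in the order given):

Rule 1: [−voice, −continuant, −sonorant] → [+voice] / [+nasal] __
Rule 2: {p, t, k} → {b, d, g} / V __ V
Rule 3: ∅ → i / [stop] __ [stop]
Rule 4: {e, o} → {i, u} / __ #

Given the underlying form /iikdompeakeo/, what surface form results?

Rule 1 (post-nasal voicing): /p/ is a voiceless stop immediately after the nasal /m/, so it voices to [b]. /iikdompeakeo/ → iikdombeakeo.
Rule 2 (intervocalic voicing): /k/ is a voiceless stop between vowels /a/ and /e/, so it voices to [g]. /iikdombeakeo/ → iikdombeageo.
Rule 3 (stop-cluster i-epenthesis): /k/ and /d/ form a stop–stop cluster, so [i] is inserted between them. /iikdombeageo/ → iikidombeageo.
Rule 4 (final vowel raising): /o/ is a mid vowel in word-final position, so it raises to [u]. /iikidombeageo/ → iikidombeageu.

iikidombeageu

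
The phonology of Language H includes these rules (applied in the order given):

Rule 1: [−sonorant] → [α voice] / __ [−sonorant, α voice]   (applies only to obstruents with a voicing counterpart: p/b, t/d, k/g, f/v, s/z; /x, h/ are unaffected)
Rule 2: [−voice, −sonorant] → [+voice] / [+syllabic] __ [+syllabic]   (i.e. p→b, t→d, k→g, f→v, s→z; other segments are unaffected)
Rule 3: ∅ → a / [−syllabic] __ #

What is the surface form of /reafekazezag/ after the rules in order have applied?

reavegazezaga

Rule 1 (regressive voicing assimilation): no segment meets the environment; /reafekazezag/ is unchanged.
Rule 2 (intervocalic voicing): /f/ is a voiceless obstruent between vowels /a/ and /e/, so it voices to [v]. /k/ is a voiceless obstruent between vowels /e/ and /a/, so it voices to [g]. /reafekazezag/ → reavegazezag.
Rule 3 (final a-epenthesis): the form ends in the consonant /g/, so [a] is inserted word-finally. /reavegazezag/ → reavegazezaga.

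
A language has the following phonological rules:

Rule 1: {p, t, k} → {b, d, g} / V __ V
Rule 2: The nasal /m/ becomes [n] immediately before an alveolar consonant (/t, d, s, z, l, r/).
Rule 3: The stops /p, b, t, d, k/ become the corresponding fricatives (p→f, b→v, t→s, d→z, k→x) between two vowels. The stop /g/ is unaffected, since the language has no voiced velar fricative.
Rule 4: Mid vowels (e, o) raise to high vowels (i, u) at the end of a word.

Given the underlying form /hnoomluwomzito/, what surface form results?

Rule 1 (intervocalic voicing): /t/ is a voiceless stop between vowels /i/ and /o/, so it voices to [d]. /hnoomluwomzito/ → hnoomluwomzido.
Rule 2 (nasal place assimilation): /m/ precedes the alveolar consonant /l/, so it assimilates in place to [n]. /m/ precedes the alveolar consonant /z/, so it assimilates in place to [n]. /hnoomluwomzido/ → hnoonluwonzido.
Rule 3 (intervocalic spirantization): /d/ is a stop between vowels /i/ and /o/, so it spirantizes to the fricative [z]. /hnoonluwonzido/ → hnoonluwonzizo.
Rule 4 (final vowel raising): /o/ is a mid vowel in word-final position, so it raises to [u]. /hnoonluwonzizo/ → hnoonluwonzizu.

hnoonluwonzizu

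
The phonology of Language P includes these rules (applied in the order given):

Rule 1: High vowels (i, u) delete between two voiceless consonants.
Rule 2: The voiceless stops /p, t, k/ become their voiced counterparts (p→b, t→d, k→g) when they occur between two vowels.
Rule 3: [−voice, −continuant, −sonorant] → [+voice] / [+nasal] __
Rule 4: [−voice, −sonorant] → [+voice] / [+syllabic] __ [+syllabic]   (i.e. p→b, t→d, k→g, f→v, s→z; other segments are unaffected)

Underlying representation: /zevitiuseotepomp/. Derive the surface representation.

Rule 1 (high vowel syncope): no segment meets the environment; /zevitiuseotepomp/ is unchanged.
Rule 2 (intervocalic voicing): /t/ is a voiceless stop between vowels /i/ and /i/, so it voices to [d]. /t/ is a voiceless stop between vowels /o/ and /e/, so it voices to [d]. /p/ is a voiceless stop between vowels /e/ and /o/, so it voices to [b]. /zevitiuseotepomp/ → zevidiuseodebomp.
Rule 3 (post-nasal voicing): /p/ is a voiceless stop immediately after the nasal /m/, so it voices to [b]. /zevidiuseodebomp/ → zevidiuseodebomb.
Rule 4 (intervocalic voicing): /s/ is a voiceless obstruent between vowels /u/ and /e/, so it voices to [z]. /zevidiuseodebomb/ → zevidiuzeodebomb.

zevidiuzeodebomb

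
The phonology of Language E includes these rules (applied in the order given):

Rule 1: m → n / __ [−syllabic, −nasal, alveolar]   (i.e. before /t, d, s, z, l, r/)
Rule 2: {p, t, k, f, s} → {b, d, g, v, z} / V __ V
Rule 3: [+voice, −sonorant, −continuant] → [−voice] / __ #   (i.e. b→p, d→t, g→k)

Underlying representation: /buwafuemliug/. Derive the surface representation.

buwavuenliuk

Rule 1 (nasal place assimilation): /m/ precedes the alveolar consonant /l/, so it assimilates in place to [n]. /buwafuemliug/ → buwafuenliug.
Rule 2 (intervocalic voicing): /f/ is a voiceless obstruent between vowels /a/ and /u/, so it voices to [v]. /buwafuenliug/ → buwavuenliug.
Rule 3 (final devoicing): /g/ is a voiced stop in word-final position, so it devoices to [k]. /buwavuenliug/ → buwavuenliuk.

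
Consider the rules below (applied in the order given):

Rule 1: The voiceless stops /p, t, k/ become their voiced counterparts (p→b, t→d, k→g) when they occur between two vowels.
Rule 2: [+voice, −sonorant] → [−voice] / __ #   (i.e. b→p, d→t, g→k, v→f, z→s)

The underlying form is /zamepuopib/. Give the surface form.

Rule 1 (intervocalic voicing): /p/ is a voiceless stop between vowels /e/ and /u/, so it voices to [b]. /p/ is a voiceless stop between vowels /o/ and /i/, so it voices to [b]. /zamepuopib/ → zamebuobib.
Rule 2 (final devoicing): /b/ is a voiced obstruent in word-final position, so it devoices to [p]. /zamebuobib/ → zamebuobip.

zamebuobip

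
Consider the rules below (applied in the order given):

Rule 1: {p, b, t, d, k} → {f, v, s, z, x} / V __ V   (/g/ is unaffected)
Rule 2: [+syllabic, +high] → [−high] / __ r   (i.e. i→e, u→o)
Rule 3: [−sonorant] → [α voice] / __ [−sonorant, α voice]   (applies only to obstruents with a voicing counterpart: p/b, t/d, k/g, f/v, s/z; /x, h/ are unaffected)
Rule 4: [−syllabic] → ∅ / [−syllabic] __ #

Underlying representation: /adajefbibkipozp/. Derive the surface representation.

Rule 1 (intervocalic spirantization): /d/ is a stop between vowels /a/ and /a/, so it spirantizes to the fricative [z]. /p/ is a stop between vowels /i/ and /o/, so it spirantizes to the fricative [f]. /adajefbibkipozp/ → azajefbibkifozp.
Rule 2 (pre-rhotic lowering): no segment meets the environment; /azajefbibkifozp/ is unchanged.
Rule 3 (regressive voicing assimilation): /f/ precedes the voiced obstruent /b/, so it voices to [v] by assimilation. /b/ precedes the voiceless obstruent /k/, so it devoices to [p] by assimilation. /z/ precedes the voiceless obstruent /p/, so it devoices to [s] by assimilation. /azajefbibkifozp/ → azajevbipkifosp.
Rule 4 (final cluster simplification): /p/ is the second consonant of a word-final cluster /sp/, so it deletes. /azajevbipkifosp/ → azajevbipkifos.

azajevbipkifos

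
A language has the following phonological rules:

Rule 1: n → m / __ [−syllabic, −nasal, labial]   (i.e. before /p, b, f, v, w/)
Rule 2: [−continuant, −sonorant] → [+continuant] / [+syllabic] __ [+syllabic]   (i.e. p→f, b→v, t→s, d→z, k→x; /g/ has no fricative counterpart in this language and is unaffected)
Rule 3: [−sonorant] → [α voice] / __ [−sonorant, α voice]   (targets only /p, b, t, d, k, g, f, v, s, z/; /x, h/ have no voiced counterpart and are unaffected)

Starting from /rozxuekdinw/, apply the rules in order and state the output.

rosxuegdimw

Rule 1 (nasal place assimilation): /n/ precedes the labial consonant /w/, so it assimilates in place to [m]. /rozxuekdinw/ → rozxuekdimw.
Rule 2 (intervocalic spirantization): no segment meets the environment; /rozxuekdimw/ is unchanged.
Rule 3 (regressive voicing assimilation): /z/ precedes the voiceless obstruent /x/, so it devoices to [s] by assimilation. /k/ precedes the voiced obstruent /d/, so it voices to [g] by assimilation. /rozxuekdimw/ → rosxuegdimw.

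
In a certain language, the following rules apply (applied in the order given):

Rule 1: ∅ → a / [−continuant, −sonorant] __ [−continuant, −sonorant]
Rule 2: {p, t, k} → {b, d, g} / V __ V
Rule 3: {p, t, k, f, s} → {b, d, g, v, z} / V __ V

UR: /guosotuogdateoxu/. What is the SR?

Rule 1 (stop-cluster a-epenthesis): /g/ and /d/ form a stop–stop cluster, so [a] is inserted between them. /guosotuogdateoxu/ → guosotuogadateoxu.
Rule 2 (intervocalic voicing): /t/ is a voiceless stop between vowels /o/ and /u/, so it voices to [d]. /t/ is a voiceless stop between vowels /a/ and /e/, so it voices to [d]. /guosotuogadateoxu/ → guosoduogadadeoxu.
Rule 3 (intervocalic voicing): /s/ is a voiceless obstruent between vowels /o/ and /o/, so it voices to [z]. /guosoduogadadeoxu/ → guozoduogadadeoxu.

guozoduogadadeoxu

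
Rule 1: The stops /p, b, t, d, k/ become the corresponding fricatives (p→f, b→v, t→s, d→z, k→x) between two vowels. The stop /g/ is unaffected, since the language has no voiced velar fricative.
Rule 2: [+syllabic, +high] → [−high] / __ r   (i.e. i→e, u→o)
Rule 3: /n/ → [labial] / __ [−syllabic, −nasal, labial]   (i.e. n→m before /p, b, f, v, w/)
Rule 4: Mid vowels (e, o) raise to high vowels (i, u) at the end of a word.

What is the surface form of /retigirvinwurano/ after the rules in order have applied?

Rule 1 (intervocalic spirantization): /t/ is a stop between vowels /e/ and /i/, so it spirantizes to the fricative [s]. /retigirvinwurano/ → resigirvinwurano.
Rule 2 (pre-rhotic lowering): /i/ is a high vowel immediately before /r/, so it lowers to [e]. /u/ is a high vowel immediately before /r/, so it lowers to [o]. /resigirvinwurano/ → resigervinworano.
Rule 3 (nasal place assimilation): /n/ precedes the labial consonant /w/, so it assimilates in place to [m]. /resigervinworano/ → resigervimworano.
Rule 4 (final vowel raising): /o/ is a mid vowel in word-final position, so it raises to [u]. /resigervimworano/ → resigervimworanu.

resigervimworanu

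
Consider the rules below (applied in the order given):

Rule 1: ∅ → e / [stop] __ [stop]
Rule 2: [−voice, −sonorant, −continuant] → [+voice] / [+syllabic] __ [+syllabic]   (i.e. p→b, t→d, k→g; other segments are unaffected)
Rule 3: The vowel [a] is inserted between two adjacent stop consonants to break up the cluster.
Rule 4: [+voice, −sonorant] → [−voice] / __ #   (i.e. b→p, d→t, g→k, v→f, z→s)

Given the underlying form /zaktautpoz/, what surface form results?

Rule 1 (stop-cluster e-epenthesis): /k/ and /t/ form a stop–stop cluster, so [e] is inserted between them. /t/ and /p/ form a stop–stop cluster, so [e] is inserted between them. /zaktautpoz/ → zaketautepoz.
Rule 2 (intervocalic voicing): /k/ is a voiceless stop between vowels /a/ and /e/, so it voices to [g]. /t/ is a voiceless stop between vowels /e/ and /a/, so it voices to [d]. /t/ is a voiceless stop between vowels /u/ and /e/, so it voices to [d]. /p/ is a voiceless stop between vowels /e/ and /o/, so it voices to [b]. /zaketautepoz/ → zagedaudeboz.
Rule 3 (stop-cluster a-epenthesis): no segment meets the environment; /zagedaudeboz/ is unchanged.
Rule 4 (final devoicing): /z/ is a voiced obstruent in word-final position, so it devoices to [s]. /zagedaudeboz/ → zagedaudebos.

zagedaudebos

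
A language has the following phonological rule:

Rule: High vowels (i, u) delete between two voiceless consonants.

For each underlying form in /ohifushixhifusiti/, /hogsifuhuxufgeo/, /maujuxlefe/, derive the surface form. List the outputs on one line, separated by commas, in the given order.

/ohifushixhifusiti/: /i/ is a high vowel flanked by voiceless consonants /h/ and /f/, so it deletes. /u/ is a high vowel flanked by voiceless consonants /f/ and /s/, so it deletes. /i/ is a high vowel flanked by voiceless consonants /h/ and /x/, so it deletes. /i/ is a high vowel flanked by voiceless consonants /h/ and /f/, so it deletes. /u/ is a high vowel flanked by voiceless consonants /f/ and /s/, so it deletes. /i/ is a high vowel flanked by voiceless consonants /s/ and /t/, so it deletes. → [ohfshxhfsti].
/hogsifuhuxufgeo/: /i/ is a high vowel flanked by voiceless consonants /s/ and /f/, so it deletes. /u/ is a high vowel flanked by voiceless consonants /f/ and /h/, so it deletes. /u/ is a high vowel flanked by voiceless consonants /h/ and /x/, so it deletes. /u/ is a high vowel flanked by voiceless consonants /x/ and /f/, so it deletes. → [hogsfhxfgeo].
/maujuxlefe/: the rule's environment is not met; surfaces unchanged as [maujuxlefe].

ohfshxhfsti, hogsfhxfgeo, maujuxlefe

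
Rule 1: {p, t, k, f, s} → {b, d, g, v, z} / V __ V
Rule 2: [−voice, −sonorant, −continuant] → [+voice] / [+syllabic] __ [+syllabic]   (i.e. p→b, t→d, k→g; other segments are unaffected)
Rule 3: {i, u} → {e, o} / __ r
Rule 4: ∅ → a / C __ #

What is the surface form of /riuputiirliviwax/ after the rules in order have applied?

Rule 1 (intervocalic voicing): /p/ is a voiceless obstruent between vowels /u/ and /u/, so it voices to [b]. /t/ is a voiceless obstruent between vowels /u/ and /i/, so it voices to [d]. /riuputiirliviwax/ → riubudiirliviwax.
Rule 2 (intervocalic voicing): no segment meets the environment; /riubudiirliviwax/ is unchanged.
Rule 3 (pre-rhotic lowering): /i/ is a high vowel immediately before /r/, so it lowers to [e]. /riubudiirliviwax/ → riubudierliviwax.
Rule 4 (final a-epenthesis): the form ends in the consonant /x/, so [a] is inserted word-finally. /riubudierliviwax/ → riubudierliviwaxa.

riubudierliviwaxa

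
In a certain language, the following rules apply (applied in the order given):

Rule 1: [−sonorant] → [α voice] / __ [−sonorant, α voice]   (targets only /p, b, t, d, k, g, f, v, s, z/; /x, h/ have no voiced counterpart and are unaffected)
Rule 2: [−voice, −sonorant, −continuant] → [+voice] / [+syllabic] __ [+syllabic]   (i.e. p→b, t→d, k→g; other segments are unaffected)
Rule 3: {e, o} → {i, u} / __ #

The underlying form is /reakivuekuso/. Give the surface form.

Rule 1 (regressive voicing assimilation): no segment meets the environment; /reakivuekuso/ is unchanged.
Rule 2 (intervocalic voicing): /k/ is a voiceless stop between vowels /a/ and /i/, so it voices to [g]. /k/ is a voiceless stop between vowels /e/ and /u/, so it voices to [g]. /reakivuekuso/ → reagivueguso.
Rule 3 (final vowel raising): /o/ is a mid vowel in word-final position, so it raises to [u]. /reagivueguso/ → reagivuegusu.

reagivuegusu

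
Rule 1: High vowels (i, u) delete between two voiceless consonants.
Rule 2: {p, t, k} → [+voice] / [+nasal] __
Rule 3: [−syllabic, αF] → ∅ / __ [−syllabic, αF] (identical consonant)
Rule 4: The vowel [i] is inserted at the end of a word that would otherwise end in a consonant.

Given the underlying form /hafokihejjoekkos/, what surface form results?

hafokhejoekosi

Rule 1 (high vowel syncope): /i/ is a high vowel flanked by voiceless consonants /k/ and /h/, so it deletes. /hafokihejjoekkos/ → hafokhejjoekkos.
Rule 2 (post-nasal voicing): no segment meets the environment; /hafokhejjoekkos/ is unchanged.
Rule 3 (degemination): /jj/ is a geminate; the first /j/ deletes. /kk/ is a geminate; the first /k/ deletes. /hafokhejjoekkos/ → hafokhejoekos.
Rule 4 (final i-epenthesis): the form ends in the consonant /s/, so [i] is inserted word-finally. /hafokhejoekos/ → hafokhejoekosi.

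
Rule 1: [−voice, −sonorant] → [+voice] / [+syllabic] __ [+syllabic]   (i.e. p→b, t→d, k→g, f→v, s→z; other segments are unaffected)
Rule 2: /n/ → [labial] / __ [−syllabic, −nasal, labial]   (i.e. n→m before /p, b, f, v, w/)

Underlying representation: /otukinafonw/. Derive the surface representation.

oduginavomw

Rule 1 (intervocalic voicing): /t/ is a voiceless obstruent between vowels /o/ and /u/, so it voices to [d]. /k/ is a voiceless obstruent between vowels /u/ and /i/, so it voices to [g]. /f/ is a voiceless obstruent between vowels /a/ and /o/, so it voices to [v]. /otukinafonw/ → oduginavonw.
Rule 2 (nasal place assimilation): /n/ precedes the labial consonant /w/, so it assimilates in place to [m]. /oduginavonw/ → oduginavomw.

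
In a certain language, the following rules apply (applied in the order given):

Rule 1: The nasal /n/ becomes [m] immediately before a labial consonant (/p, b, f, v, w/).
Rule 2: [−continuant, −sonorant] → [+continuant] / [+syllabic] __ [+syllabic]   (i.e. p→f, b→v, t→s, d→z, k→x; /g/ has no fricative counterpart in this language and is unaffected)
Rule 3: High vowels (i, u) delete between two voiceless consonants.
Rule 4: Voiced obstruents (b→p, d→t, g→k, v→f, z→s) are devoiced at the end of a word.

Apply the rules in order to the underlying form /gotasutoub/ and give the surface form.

Rule 1 (nasal place assimilation): no segment meets the environment; /gotasutoub/ is unchanged.
Rule 2 (intervocalic spirantization): /t/ is a stop between vowels /o/ and /a/, so it spirantizes to the fricative [s]. /t/ is a stop between vowels /u/ and /o/, so it spirantizes to the fricative [s]. /gotasutoub/ → gosasusoub.
Rule 3 (high vowel syncope): /u/ is a high vowel flanked by voiceless consonants /s/ and /s/, so it deletes. /gosasusoub/ → gosassoub.
Rule 4 (final devoicing): /b/ is a voiced obstruent in word-final position, so it devoices to [p]. /gosassoub/ → gosassoup.

gosassoup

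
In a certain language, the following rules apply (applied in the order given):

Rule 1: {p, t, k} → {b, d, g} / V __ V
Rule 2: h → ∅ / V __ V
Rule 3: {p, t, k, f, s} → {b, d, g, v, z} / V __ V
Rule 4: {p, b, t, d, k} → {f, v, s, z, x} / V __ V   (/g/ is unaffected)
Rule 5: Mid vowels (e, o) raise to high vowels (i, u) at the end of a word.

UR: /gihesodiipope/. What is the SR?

giezoziivovi

Rule 1 (intervocalic voicing): /p/ is a voiceless stop between vowels /i/ and /o/, so it voices to [b]. /p/ is a voiceless stop between vowels /o/ and /e/, so it voices to [b]. /gihesodiipope/ → gihesodiibobe.
Rule 2 (intervocalic h-deletion): /h/ occurs between vowels /i/ and /e/, so it deletes. /gihesodiibobe/ → giesodiibobe.
Rule 3 (intervocalic voicing): /s/ is a voiceless obstruent between vowels /e/ and /o/, so it voices to [z]. /giesodiibobe/ → giezodiibobe.
Rule 4 (intervocalic spirantization): /d/ is a stop between vowels /o/ and /i/, so it spirantizes to the fricative [z]. /b/ is a stop between vowels /i/ and /o/, so it spirantizes to the fricative [v]. /b/ is a stop between vowels /o/ and /e/, so it spirantizes to the fricative [v]. /giezodiibobe/ → giezoziivove.
Rule 5 (final vowel raising): /e/ is a mid vowel in word-final position, so it raises to [i]. /giezoziivove/ → giezoziivovi.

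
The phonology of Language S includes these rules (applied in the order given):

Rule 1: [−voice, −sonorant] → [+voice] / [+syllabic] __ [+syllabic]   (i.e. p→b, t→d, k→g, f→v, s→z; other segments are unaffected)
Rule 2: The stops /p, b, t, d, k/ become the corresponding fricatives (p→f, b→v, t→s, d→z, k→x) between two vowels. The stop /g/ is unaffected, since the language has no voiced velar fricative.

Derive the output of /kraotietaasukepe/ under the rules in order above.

kraoziezaazugeve

Rule 1 (intervocalic voicing): /t/ is a voiceless obstruent between vowels /o/ and /i/, so it voices to [d]. /t/ is a voiceless obstruent between vowels /e/ and /a/, so it voices to [d]. /s/ is a voiceless obstruent between vowels /a/ and /u/, so it voices to [z]. /k/ is a voiceless obstruent between vowels /u/ and /e/, so it voices to [g]. /p/ is a voiceless obstruent between vowels /e/ and /e/, so it voices to [b]. /kraotietaasukepe/ → kraodiedaazugebe.
Rule 2 (intervocalic spirantization): /d/ is a stop between vowels /o/ and /i/, so it spirantizes to the fricative [z]. /d/ is a stop between vowels /e/ and /a/, so it spirantizes to the fricative [z]. /b/ is a stop between vowels /e/ and /e/, so it spirantizes to the fricative [v]. /kraodiedaazugebe/ → kraoziezaazugeve.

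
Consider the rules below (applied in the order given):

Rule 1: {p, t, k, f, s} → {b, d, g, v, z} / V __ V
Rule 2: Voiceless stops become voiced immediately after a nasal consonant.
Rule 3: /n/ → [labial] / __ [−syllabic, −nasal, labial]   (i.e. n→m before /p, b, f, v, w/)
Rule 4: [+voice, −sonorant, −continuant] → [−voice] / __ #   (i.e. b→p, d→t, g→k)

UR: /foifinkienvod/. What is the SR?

foivingiemvot

Rule 1 (intervocalic voicing): /f/ is a voiceless obstruent between vowels /i/ and /i/, so it voices to [v]. /foifinkienvod/ → foivinkienvod.
Rule 2 (post-nasal voicing): /k/ is a voiceless stop immediately after the nasal /n/, so it voices to [g]. /foivinkienvod/ → foivingienvod.
Rule 3 (nasal place assimilation): /n/ precedes the labial consonant /v/, so it assimilates in place to [m]. /foivingienvod/ → foivingiemvod.
Rule 4 (final devoicing): /d/ is a voiced stop in word-final position, so it devoices to [t]. /foivingiemvod/ → foivingiemvot.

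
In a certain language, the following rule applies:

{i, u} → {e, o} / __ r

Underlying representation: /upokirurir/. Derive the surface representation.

Scanning /upokirurir/: /u/ at position 1 is not in the conditioning environment; /i/ is a high vowel immediately before /r/, so it lowers to [e]; /u/ is a high vowel immediately before /r/, so it lowers to [o]; /i/ is a high vowel immediately before /r/, so it lowers to [e].
Result: [upokerorer].

upokerorer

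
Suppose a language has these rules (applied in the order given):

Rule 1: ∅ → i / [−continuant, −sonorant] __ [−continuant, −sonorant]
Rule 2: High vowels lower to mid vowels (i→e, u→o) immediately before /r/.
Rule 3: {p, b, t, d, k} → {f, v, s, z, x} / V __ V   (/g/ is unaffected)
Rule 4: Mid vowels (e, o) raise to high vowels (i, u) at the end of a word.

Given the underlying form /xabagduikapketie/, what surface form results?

Rule 1 (stop-cluster i-epenthesis): /g/ and /d/ form a stop–stop cluster, so [i] is inserted between them. /p/ and /k/ form a stop–stop cluster, so [i] is inserted between them. /xabagduikapketie/ → xabagiduikapiketie.
Rule 2 (pre-rhotic lowering): no segment meets the environment; /xabagiduikapiketie/ is unchanged.
Rule 3 (intervocalic spirantization): /b/ is a stop between vowels /a/ and /a/, so it spirantizes to the fricative [v]. /d/ is a stop between vowels /i/ and /u/, so it spirantizes to the fricative [z]. /k/ is a stop between vowels /i/ and /a/, so it spirantizes to the fricative [x]. /p/ is a stop between vowels /a/ and /i/, so it spirantizes to the fricative [f]. /k/ is a stop between vowels /i/ and /e/, so it spirantizes to the fricative [x]. /t/ is a stop between vowels /e/ and /i/, so it spirantizes to the fricative [s]. /xabagiduikapiketie/ → xavagizuixafixesie.
Rule 4 (final vowel raising): /e/ is a mid vowel in word-final position, so it raises to [i]. /xavagizuixafixesie/ → xavagizuixafixesii.

xavagizuixafixesii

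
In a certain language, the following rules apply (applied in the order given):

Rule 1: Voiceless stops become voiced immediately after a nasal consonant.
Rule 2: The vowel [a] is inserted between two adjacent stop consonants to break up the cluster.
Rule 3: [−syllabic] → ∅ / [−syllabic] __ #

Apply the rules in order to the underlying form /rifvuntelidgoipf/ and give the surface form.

Rule 1 (post-nasal voicing): /t/ is a voiceless stop immediately after the nasal /n/, so it voices to [d]. /rifvuntelidgoipf/ → rifvundelidgoipf.
Rule 2 (stop-cluster a-epenthesis): /d/ and /g/ form a stop–stop cluster, so [a] is inserted between them. /rifvundelidgoipf/ → rifvundelidagoipf.
Rule 3 (final cluster simplification): /f/ is the second consonant of a word-final cluster /pf/, so it deletes. /rifvundelidagoipf/ → rifvundelidagoip.

rifvundelidagoip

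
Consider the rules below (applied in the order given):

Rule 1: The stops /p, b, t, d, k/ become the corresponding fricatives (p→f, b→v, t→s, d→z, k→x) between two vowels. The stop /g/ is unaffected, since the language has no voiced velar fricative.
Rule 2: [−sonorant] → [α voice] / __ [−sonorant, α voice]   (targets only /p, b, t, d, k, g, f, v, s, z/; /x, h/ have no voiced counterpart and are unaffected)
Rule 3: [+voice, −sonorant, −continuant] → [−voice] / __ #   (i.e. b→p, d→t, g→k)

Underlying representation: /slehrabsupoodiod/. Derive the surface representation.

Rule 1 (intervocalic spirantization): /p/ is a stop between vowels /u/ and /o/, so it spirantizes to the fricative [f]. /d/ is a stop between vowels /o/ and /i/, so it spirantizes to the fricative [z]. /slehrabsupoodiod/ → slehrabsufooziod.
Rule 2 (regressive voicing assimilation): /b/ precedes the voiceless obstruent /s/, so it devoices to [p] by assimilation. /slehrabsufooziod/ → slehrapsufooziod.
Rule 3 (final devoicing): /d/ is a voiced stop in word-final position, so it devoices to [t]. /slehrapsufooziod/ → slehrapsufooziot.

slehrapsufooziot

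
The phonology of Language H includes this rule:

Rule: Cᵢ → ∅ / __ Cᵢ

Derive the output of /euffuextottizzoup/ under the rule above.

eufuextotizoup

/ff/ is a geminate; the first /f/ deletes.
/tt/ is a geminate; the first /t/ deletes.
/zz/ is a geminate; the first /z/ deletes.
The other instances of /f/, /x/, /t/, /z/, /p/ do not occur in the required environment and remain unchanged.
Surface form: [eufuextotizoup].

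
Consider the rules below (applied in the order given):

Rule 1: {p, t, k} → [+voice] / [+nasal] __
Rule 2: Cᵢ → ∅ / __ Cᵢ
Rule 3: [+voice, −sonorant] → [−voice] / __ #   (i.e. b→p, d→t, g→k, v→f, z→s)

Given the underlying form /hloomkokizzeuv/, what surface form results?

Rule 1 (post-nasal voicing): /k/ is a voiceless stop immediately after the nasal /m/, so it voices to [g]. /hloomkokizzeuv/ → hloomgokizzeuv.
Rule 2 (degemination): /zz/ is a geminate; the first /z/ deletes. /hloomgokizzeuv/ → hloomgokizeuv.
Rule 3 (final devoicing): /v/ is a voiced obstruent in word-final position, so it devoices to [f]. /hloomgokizeuv/ → hloomgokizeuf.

hloomgokizeuf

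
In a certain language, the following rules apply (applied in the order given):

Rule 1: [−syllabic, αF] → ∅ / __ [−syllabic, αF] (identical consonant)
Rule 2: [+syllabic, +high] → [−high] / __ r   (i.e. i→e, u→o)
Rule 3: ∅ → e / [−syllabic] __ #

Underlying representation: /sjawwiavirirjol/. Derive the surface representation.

sjawiavererjole

Rule 1 (degemination): /ww/ is a geminate; the first /w/ deletes. /sjawwiavirirjol/ → sjawiavirirjol.
Rule 2 (pre-rhotic lowering): /i/ is a high vowel immediately before /r/, so it lowers to [e]. /i/ is a high vowel immediately before /r/, so it lowers to [e]. /sjawiavirirjol/ → sjawiavererjol.
Rule 3 (final e-epenthesis): the form ends in the consonant /l/, so [e] is inserted word-finally. /sjawiavererjol/ → sjawiavererjole.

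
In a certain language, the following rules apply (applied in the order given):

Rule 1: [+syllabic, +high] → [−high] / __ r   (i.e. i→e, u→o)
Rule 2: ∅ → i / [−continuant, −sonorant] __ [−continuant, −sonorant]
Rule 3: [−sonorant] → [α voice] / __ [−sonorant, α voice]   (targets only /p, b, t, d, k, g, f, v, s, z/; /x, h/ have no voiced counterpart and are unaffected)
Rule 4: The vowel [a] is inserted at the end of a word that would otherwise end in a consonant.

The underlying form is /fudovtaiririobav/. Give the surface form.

Rule 1 (pre-rhotic lowering): /i/ is a high vowel immediately before /r/, so it lowers to [e]. /i/ is a high vowel immediately before /r/, so it lowers to [e]. /fudovtaiririobav/ → fudovtaereriobav.
Rule 2 (stop-cluster i-epenthesis): no segment meets the environment; /fudovtaereriobav/ is unchanged.
Rule 3 (regressive voicing assimilation): /v/ precedes the voiceless obstruent /t/, so it devoices to [f] by assimilation. /fudovtaereriobav/ → fudoftaereriobav.
Rule 4 (final a-epenthesis): the form ends in the consonant /v/, so [a] is inserted word-finally. /fudoftaereriobav/ → fudoftaereriobava.

fudoftaereriobava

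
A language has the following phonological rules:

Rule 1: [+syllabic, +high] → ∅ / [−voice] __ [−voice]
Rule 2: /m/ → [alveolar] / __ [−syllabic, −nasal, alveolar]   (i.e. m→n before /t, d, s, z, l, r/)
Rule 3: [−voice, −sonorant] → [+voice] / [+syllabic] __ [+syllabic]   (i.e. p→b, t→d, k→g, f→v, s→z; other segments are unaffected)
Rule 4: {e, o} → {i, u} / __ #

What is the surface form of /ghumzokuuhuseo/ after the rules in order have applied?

ghunzoguuhseu

Rule 1 (high vowel syncope): /u/ is a high vowel flanked by voiceless consonants /h/ and /s/, so it deletes. /ghumzokuuhuseo/ → ghumzokuuhseo.
Rule 2 (nasal place assimilation): /m/ precedes the alveolar consonant /z/, so it assimilates in place to [n]. /ghumzokuuhseo/ → ghunzokuuhseo.
Rule 3 (intervocalic voicing): /k/ is a voiceless obstruent between vowels /o/ and /u/, so it voices to [g]. /ghunzokuuhseo/ → ghunzoguuhseo.
Rule 4 (final vowel raising): /o/ is a mid vowel in word-final position, so it raises to [u]. /ghunzoguuhseo/ → ghunzoguuhseu.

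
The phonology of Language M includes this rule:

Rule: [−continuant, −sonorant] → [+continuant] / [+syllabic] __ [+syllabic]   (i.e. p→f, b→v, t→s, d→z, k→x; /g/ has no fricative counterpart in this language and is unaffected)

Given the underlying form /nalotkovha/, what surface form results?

No segment of /nalotkovha/ meets the structural description of the rule, so the form surfaces unchanged.

nalotkovha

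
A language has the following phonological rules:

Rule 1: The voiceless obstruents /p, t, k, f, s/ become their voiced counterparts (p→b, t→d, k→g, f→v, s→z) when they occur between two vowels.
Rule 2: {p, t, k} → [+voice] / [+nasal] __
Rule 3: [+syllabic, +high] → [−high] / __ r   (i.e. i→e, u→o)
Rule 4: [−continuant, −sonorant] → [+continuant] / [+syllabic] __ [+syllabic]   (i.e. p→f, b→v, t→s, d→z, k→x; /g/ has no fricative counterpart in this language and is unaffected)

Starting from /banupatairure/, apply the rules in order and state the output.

Rule 1 (intervocalic voicing): /p/ is a voiceless obstruent between vowels /u/ and /a/, so it voices to [b]. /t/ is a voiceless obstruent between vowels /a/ and /a/, so it voices to [d]. /banupatairure/ → banubadairure.
Rule 2 (post-nasal voicing): no segment meets the environment; /banubadairure/ is unchanged.
Rule 3 (pre-rhotic lowering): /i/ is a high vowel immediately before /r/, so it lowers to [e]. /u/ is a high vowel immediately before /r/, so it lowers to [o]. /banubadairure/ → banubadaerore.
Rule 4 (intervocalic spirantization): /b/ is a stop between vowels /u/ and /a/, so it spirantizes to the fricative [v]. /d/ is a stop between vowels /a/ and /a/, so it spirantizes to the fricative [z]. /banubadaerore/ → banuvazaerore.

banuvazaerore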